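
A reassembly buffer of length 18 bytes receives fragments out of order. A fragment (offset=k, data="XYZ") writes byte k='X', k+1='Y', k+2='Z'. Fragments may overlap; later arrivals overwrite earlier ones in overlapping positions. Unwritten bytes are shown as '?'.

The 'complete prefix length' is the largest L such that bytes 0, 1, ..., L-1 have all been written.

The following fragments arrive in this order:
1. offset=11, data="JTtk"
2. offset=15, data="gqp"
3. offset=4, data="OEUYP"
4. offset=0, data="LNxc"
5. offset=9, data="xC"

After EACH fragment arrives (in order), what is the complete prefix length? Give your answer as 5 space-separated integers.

Fragment 1: offset=11 data="JTtk" -> buffer=???????????JTtk??? -> prefix_len=0
Fragment 2: offset=15 data="gqp" -> buffer=???????????JTtkgqp -> prefix_len=0
Fragment 3: offset=4 data="OEUYP" -> buffer=????OEUYP??JTtkgqp -> prefix_len=0
Fragment 4: offset=0 data="LNxc" -> buffer=LNxcOEUYP??JTtkgqp -> prefix_len=9
Fragment 5: offset=9 data="xC" -> buffer=LNxcOEUYPxCJTtkgqp -> prefix_len=18

Answer: 0 0 0 9 18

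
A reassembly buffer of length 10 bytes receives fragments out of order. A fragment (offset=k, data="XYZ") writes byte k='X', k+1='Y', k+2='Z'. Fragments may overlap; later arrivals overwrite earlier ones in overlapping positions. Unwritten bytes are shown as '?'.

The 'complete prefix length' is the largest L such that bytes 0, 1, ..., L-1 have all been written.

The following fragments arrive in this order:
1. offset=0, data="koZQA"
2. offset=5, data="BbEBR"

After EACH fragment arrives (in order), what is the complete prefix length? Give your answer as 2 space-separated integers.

Answer: 5 10

Derivation:
Fragment 1: offset=0 data="koZQA" -> buffer=koZQA????? -> prefix_len=5
Fragment 2: offset=5 data="BbEBR" -> buffer=koZQABbEBR -> prefix_len=10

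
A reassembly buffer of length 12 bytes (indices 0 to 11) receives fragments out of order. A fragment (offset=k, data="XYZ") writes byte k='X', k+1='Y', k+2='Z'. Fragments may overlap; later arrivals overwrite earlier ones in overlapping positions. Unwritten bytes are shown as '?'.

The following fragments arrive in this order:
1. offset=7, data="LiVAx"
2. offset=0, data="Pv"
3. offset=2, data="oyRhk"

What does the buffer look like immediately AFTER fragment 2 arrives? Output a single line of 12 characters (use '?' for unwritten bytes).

Answer: Pv?????LiVAx

Derivation:
Fragment 1: offset=7 data="LiVAx" -> buffer=???????LiVAx
Fragment 2: offset=0 data="Pv" -> buffer=Pv?????LiVAx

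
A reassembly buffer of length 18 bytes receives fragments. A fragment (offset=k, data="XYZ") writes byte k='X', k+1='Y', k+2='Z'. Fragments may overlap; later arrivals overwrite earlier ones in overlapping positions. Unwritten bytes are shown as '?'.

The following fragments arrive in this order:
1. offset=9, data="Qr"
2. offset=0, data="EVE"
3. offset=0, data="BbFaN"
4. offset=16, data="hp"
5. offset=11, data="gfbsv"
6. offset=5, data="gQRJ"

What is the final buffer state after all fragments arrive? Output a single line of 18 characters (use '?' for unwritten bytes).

Answer: BbFaNgQRJQrgfbsvhp

Derivation:
Fragment 1: offset=9 data="Qr" -> buffer=?????????Qr???????
Fragment 2: offset=0 data="EVE" -> buffer=EVE??????Qr???????
Fragment 3: offset=0 data="BbFaN" -> buffer=BbFaN????Qr???????
Fragment 4: offset=16 data="hp" -> buffer=BbFaN????Qr?????hp
Fragment 5: offset=11 data="gfbsv" -> buffer=BbFaN????Qrgfbsvhp
Fragment 6: offset=5 data="gQRJ" -> buffer=BbFaNgQRJQrgfbsvhp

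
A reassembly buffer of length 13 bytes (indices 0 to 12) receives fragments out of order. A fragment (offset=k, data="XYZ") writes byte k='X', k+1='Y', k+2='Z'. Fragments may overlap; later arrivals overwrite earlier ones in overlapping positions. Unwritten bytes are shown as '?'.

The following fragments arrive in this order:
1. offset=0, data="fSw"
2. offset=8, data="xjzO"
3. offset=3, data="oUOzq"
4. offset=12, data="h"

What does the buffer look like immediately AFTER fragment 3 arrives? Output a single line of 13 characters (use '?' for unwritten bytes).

Fragment 1: offset=0 data="fSw" -> buffer=fSw??????????
Fragment 2: offset=8 data="xjzO" -> buffer=fSw?????xjzO?
Fragment 3: offset=3 data="oUOzq" -> buffer=fSwoUOzqxjzO?

Answer: fSwoUOzqxjzO?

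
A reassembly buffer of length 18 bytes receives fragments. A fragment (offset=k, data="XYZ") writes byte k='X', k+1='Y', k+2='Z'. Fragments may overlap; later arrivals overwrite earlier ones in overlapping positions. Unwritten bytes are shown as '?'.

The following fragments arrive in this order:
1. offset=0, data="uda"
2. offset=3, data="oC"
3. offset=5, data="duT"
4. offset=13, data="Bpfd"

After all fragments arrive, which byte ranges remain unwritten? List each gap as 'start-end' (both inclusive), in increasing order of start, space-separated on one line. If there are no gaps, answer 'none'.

Answer: 8-12 17-17

Derivation:
Fragment 1: offset=0 len=3
Fragment 2: offset=3 len=2
Fragment 3: offset=5 len=3
Fragment 4: offset=13 len=4
Gaps: 8-12 17-17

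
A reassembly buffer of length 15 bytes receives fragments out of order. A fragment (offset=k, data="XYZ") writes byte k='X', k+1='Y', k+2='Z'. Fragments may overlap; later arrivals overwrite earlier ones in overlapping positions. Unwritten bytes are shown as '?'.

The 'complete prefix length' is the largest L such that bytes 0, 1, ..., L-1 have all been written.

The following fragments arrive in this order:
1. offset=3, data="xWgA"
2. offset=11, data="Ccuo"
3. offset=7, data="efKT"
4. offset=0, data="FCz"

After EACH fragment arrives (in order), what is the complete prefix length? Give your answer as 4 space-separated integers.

Answer: 0 0 0 15

Derivation:
Fragment 1: offset=3 data="xWgA" -> buffer=???xWgA???????? -> prefix_len=0
Fragment 2: offset=11 data="Ccuo" -> buffer=???xWgA????Ccuo -> prefix_len=0
Fragment 3: offset=7 data="efKT" -> buffer=???xWgAefKTCcuo -> prefix_len=0
Fragment 4: offset=0 data="FCz" -> buffer=FCzxWgAefKTCcuo -> prefix_len=15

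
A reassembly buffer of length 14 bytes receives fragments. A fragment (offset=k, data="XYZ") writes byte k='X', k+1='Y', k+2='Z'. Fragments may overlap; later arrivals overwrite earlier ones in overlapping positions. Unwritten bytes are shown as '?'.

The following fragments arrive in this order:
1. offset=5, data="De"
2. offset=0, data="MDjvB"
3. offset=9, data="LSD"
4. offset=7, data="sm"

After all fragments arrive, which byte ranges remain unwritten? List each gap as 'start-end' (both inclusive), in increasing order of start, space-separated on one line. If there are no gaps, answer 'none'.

Answer: 12-13

Derivation:
Fragment 1: offset=5 len=2
Fragment 2: offset=0 len=5
Fragment 3: offset=9 len=3
Fragment 4: offset=7 len=2
Gaps: 12-13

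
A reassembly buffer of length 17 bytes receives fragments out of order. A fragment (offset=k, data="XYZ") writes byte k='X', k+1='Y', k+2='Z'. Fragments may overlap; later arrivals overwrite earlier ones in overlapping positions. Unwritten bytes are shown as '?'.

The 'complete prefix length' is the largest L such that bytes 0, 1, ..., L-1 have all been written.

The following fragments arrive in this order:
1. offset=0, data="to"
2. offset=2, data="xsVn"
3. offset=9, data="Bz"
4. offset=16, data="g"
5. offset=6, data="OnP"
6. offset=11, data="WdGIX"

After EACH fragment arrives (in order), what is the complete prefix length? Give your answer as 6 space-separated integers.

Fragment 1: offset=0 data="to" -> buffer=to??????????????? -> prefix_len=2
Fragment 2: offset=2 data="xsVn" -> buffer=toxsVn??????????? -> prefix_len=6
Fragment 3: offset=9 data="Bz" -> buffer=toxsVn???Bz?????? -> prefix_len=6
Fragment 4: offset=16 data="g" -> buffer=toxsVn???Bz?????g -> prefix_len=6
Fragment 5: offset=6 data="OnP" -> buffer=toxsVnOnPBz?????g -> prefix_len=11
Fragment 6: offset=11 data="WdGIX" -> buffer=toxsVnOnPBzWdGIXg -> prefix_len=17

Answer: 2 6 6 6 11 17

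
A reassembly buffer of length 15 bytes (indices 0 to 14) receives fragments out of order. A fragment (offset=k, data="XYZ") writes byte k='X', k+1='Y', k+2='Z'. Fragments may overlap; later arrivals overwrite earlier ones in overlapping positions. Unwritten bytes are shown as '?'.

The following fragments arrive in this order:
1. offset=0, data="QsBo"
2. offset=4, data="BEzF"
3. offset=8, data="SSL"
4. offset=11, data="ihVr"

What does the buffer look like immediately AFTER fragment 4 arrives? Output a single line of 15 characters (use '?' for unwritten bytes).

Answer: QsBoBEzFSSLihVr

Derivation:
Fragment 1: offset=0 data="QsBo" -> buffer=QsBo???????????
Fragment 2: offset=4 data="BEzF" -> buffer=QsBoBEzF???????
Fragment 3: offset=8 data="SSL" -> buffer=QsBoBEzFSSL????
Fragment 4: offset=11 data="ihVr" -> buffer=QsBoBEzFSSLihVr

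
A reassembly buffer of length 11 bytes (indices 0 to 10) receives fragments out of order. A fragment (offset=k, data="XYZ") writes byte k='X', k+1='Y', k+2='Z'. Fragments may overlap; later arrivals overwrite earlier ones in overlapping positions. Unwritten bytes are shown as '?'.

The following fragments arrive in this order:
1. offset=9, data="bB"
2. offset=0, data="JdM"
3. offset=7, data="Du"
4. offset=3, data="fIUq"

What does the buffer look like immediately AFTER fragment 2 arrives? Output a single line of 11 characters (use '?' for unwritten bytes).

Fragment 1: offset=9 data="bB" -> buffer=?????????bB
Fragment 2: offset=0 data="JdM" -> buffer=JdM??????bB

Answer: JdM??????bB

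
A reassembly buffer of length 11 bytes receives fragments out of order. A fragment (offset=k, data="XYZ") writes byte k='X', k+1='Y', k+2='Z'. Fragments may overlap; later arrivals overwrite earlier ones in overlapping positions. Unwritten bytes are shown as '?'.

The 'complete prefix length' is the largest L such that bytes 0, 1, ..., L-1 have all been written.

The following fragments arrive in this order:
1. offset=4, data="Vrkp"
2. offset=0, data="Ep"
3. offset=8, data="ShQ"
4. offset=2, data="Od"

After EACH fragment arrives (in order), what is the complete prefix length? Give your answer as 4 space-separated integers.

Answer: 0 2 2 11

Derivation:
Fragment 1: offset=4 data="Vrkp" -> buffer=????Vrkp??? -> prefix_len=0
Fragment 2: offset=0 data="Ep" -> buffer=Ep??Vrkp??? -> prefix_len=2
Fragment 3: offset=8 data="ShQ" -> buffer=Ep??VrkpShQ -> prefix_len=2
Fragment 4: offset=2 data="Od" -> buffer=EpOdVrkpShQ -> prefix_len=11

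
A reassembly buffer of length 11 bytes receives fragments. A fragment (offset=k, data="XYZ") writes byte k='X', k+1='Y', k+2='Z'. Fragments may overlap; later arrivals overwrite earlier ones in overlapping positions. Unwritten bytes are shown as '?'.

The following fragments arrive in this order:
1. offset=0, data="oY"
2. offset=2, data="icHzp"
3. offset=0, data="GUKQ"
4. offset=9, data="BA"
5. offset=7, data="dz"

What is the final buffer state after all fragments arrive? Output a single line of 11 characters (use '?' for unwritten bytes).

Fragment 1: offset=0 data="oY" -> buffer=oY?????????
Fragment 2: offset=2 data="icHzp" -> buffer=oYicHzp????
Fragment 3: offset=0 data="GUKQ" -> buffer=GUKQHzp????
Fragment 4: offset=9 data="BA" -> buffer=GUKQHzp??BA
Fragment 5: offset=7 data="dz" -> buffer=GUKQHzpdzBA

Answer: GUKQHzpdzBA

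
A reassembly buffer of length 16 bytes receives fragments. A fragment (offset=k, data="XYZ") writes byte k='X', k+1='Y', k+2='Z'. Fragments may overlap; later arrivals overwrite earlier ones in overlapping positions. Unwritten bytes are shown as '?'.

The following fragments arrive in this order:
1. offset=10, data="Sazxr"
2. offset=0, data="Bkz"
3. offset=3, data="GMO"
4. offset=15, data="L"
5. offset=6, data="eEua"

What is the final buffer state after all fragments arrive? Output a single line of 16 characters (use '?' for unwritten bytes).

Answer: BkzGMOeEuaSazxrL

Derivation:
Fragment 1: offset=10 data="Sazxr" -> buffer=??????????Sazxr?
Fragment 2: offset=0 data="Bkz" -> buffer=Bkz???????Sazxr?
Fragment 3: offset=3 data="GMO" -> buffer=BkzGMO????Sazxr?
Fragment 4: offset=15 data="L" -> buffer=BkzGMO????SazxrL
Fragment 5: offset=6 data="eEua" -> buffer=BkzGMOeEuaSazxrL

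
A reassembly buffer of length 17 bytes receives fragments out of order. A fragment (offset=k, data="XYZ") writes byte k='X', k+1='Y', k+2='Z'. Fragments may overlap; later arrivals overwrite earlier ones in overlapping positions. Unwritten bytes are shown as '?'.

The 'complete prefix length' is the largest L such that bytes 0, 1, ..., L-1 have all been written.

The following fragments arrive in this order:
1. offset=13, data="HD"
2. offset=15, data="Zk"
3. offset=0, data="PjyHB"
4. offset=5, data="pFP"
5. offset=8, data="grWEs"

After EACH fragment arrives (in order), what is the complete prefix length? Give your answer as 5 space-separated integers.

Answer: 0 0 5 8 17

Derivation:
Fragment 1: offset=13 data="HD" -> buffer=?????????????HD?? -> prefix_len=0
Fragment 2: offset=15 data="Zk" -> buffer=?????????????HDZk -> prefix_len=0
Fragment 3: offset=0 data="PjyHB" -> buffer=PjyHB????????HDZk -> prefix_len=5
Fragment 4: offset=5 data="pFP" -> buffer=PjyHBpFP?????HDZk -> prefix_len=8
Fragment 5: offset=8 data="grWEs" -> buffer=PjyHBpFPgrWEsHDZk -> prefix_len=17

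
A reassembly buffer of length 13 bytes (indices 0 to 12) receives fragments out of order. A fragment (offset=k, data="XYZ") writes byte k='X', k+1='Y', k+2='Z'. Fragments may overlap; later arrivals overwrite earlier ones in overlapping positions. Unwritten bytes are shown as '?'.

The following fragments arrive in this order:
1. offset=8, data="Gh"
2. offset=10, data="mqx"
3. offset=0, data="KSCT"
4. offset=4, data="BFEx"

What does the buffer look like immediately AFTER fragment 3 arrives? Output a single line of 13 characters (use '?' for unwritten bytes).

Fragment 1: offset=8 data="Gh" -> buffer=????????Gh???
Fragment 2: offset=10 data="mqx" -> buffer=????????Ghmqx
Fragment 3: offset=0 data="KSCT" -> buffer=KSCT????Ghmqx

Answer: KSCT????Ghmqx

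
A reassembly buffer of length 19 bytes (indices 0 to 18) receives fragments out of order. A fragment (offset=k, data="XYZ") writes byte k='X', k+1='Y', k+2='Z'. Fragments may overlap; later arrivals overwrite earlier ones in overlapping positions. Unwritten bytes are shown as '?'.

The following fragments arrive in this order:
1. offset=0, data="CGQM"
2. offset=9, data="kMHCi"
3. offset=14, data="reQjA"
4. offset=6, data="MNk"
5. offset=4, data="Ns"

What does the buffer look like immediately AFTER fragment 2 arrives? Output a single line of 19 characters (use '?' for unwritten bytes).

Answer: CGQM?????kMHCi?????

Derivation:
Fragment 1: offset=0 data="CGQM" -> buffer=CGQM???????????????
Fragment 2: offset=9 data="kMHCi" -> buffer=CGQM?????kMHCi?????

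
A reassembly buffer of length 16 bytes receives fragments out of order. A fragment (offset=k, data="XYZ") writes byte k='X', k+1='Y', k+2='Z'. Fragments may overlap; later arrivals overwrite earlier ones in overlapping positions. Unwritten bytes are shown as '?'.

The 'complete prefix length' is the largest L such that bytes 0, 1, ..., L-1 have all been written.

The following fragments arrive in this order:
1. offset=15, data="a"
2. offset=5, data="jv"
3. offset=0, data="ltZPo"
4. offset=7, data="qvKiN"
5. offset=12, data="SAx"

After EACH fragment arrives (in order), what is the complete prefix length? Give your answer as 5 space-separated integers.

Fragment 1: offset=15 data="a" -> buffer=???????????????a -> prefix_len=0
Fragment 2: offset=5 data="jv" -> buffer=?????jv????????a -> prefix_len=0
Fragment 3: offset=0 data="ltZPo" -> buffer=ltZPojv????????a -> prefix_len=7
Fragment 4: offset=7 data="qvKiN" -> buffer=ltZPojvqvKiN???a -> prefix_len=12
Fragment 5: offset=12 data="SAx" -> buffer=ltZPojvqvKiNSAxa -> prefix_len=16

Answer: 0 0 7 12 16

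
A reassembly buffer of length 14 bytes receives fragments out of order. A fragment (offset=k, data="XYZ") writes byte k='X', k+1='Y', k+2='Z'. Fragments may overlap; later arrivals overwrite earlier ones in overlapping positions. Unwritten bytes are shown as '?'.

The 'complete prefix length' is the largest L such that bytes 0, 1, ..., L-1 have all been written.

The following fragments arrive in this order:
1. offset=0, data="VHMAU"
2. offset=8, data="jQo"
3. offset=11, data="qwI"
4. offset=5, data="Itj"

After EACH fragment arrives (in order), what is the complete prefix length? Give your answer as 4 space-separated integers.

Answer: 5 5 5 14

Derivation:
Fragment 1: offset=0 data="VHMAU" -> buffer=VHMAU????????? -> prefix_len=5
Fragment 2: offset=8 data="jQo" -> buffer=VHMAU???jQo??? -> prefix_len=5
Fragment 3: offset=11 data="qwI" -> buffer=VHMAU???jQoqwI -> prefix_len=5
Fragment 4: offset=5 data="Itj" -> buffer=VHMAUItjjQoqwI -> prefix_len=14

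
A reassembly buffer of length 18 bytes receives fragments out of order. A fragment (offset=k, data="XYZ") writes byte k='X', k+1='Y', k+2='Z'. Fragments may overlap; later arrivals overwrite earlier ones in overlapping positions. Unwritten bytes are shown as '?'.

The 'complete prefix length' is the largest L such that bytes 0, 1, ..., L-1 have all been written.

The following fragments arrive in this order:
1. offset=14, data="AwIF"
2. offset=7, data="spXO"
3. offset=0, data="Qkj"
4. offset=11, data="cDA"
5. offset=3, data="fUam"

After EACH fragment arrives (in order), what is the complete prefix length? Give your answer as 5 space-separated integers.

Fragment 1: offset=14 data="AwIF" -> buffer=??????????????AwIF -> prefix_len=0
Fragment 2: offset=7 data="spXO" -> buffer=???????spXO???AwIF -> prefix_len=0
Fragment 3: offset=0 data="Qkj" -> buffer=Qkj????spXO???AwIF -> prefix_len=3
Fragment 4: offset=11 data="cDA" -> buffer=Qkj????spXOcDAAwIF -> prefix_len=3
Fragment 5: offset=3 data="fUam" -> buffer=QkjfUamspXOcDAAwIF -> prefix_len=18

Answer: 0 0 3 3 18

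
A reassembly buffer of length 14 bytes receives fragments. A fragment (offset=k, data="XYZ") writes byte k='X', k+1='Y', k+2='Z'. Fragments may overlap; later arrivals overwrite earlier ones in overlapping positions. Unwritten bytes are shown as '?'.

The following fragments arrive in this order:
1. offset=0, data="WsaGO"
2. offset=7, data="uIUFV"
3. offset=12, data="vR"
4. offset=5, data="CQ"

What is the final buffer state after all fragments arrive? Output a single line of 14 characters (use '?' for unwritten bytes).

Fragment 1: offset=0 data="WsaGO" -> buffer=WsaGO?????????
Fragment 2: offset=7 data="uIUFV" -> buffer=WsaGO??uIUFV??
Fragment 3: offset=12 data="vR" -> buffer=WsaGO??uIUFVvR
Fragment 4: offset=5 data="CQ" -> buffer=WsaGOCQuIUFVvR

Answer: WsaGOCQuIUFVvR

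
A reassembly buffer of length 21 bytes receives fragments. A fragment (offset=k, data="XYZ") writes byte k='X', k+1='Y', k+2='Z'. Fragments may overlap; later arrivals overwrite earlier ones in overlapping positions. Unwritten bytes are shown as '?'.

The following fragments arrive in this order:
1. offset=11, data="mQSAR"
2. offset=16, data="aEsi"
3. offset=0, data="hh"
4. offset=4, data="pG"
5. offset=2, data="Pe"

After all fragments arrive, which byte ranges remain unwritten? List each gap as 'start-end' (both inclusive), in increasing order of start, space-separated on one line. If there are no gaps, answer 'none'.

Answer: 6-10 20-20

Derivation:
Fragment 1: offset=11 len=5
Fragment 2: offset=16 len=4
Fragment 3: offset=0 len=2
Fragment 4: offset=4 len=2
Fragment 5: offset=2 len=2
Gaps: 6-10 20-20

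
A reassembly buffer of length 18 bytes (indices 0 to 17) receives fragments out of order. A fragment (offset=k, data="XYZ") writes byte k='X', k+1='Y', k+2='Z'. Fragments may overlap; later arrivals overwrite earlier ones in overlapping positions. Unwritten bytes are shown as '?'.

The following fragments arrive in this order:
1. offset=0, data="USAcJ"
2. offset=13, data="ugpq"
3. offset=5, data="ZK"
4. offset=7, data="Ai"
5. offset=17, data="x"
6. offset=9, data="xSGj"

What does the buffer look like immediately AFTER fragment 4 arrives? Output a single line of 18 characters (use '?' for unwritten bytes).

Fragment 1: offset=0 data="USAcJ" -> buffer=USAcJ?????????????
Fragment 2: offset=13 data="ugpq" -> buffer=USAcJ????????ugpq?
Fragment 3: offset=5 data="ZK" -> buffer=USAcJZK??????ugpq?
Fragment 4: offset=7 data="Ai" -> buffer=USAcJZKAi????ugpq?

Answer: USAcJZKAi????ugpq?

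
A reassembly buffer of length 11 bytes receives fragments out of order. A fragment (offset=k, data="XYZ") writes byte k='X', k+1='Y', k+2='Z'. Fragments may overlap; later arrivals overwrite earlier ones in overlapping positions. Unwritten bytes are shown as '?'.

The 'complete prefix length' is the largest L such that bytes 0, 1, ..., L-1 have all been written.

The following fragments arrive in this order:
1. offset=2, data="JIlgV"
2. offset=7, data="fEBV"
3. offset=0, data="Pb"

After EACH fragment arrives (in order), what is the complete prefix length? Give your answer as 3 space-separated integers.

Answer: 0 0 11

Derivation:
Fragment 1: offset=2 data="JIlgV" -> buffer=??JIlgV???? -> prefix_len=0
Fragment 2: offset=7 data="fEBV" -> buffer=??JIlgVfEBV -> prefix_len=0
Fragment 3: offset=0 data="Pb" -> buffer=PbJIlgVfEBV -> prefix_len=11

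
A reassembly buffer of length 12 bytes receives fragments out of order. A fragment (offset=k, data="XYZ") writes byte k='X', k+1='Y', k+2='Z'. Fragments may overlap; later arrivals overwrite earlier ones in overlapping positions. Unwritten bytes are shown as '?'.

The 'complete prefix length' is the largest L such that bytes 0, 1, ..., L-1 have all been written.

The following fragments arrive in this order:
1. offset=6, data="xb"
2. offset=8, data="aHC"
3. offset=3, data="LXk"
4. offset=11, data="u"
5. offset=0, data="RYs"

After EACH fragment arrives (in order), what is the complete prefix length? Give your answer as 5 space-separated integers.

Fragment 1: offset=6 data="xb" -> buffer=??????xb???? -> prefix_len=0
Fragment 2: offset=8 data="aHC" -> buffer=??????xbaHC? -> prefix_len=0
Fragment 3: offset=3 data="LXk" -> buffer=???LXkxbaHC? -> prefix_len=0
Fragment 4: offset=11 data="u" -> buffer=???LXkxbaHCu -> prefix_len=0
Fragment 5: offset=0 data="RYs" -> buffer=RYsLXkxbaHCu -> prefix_len=12

Answer: 0 0 0 0 12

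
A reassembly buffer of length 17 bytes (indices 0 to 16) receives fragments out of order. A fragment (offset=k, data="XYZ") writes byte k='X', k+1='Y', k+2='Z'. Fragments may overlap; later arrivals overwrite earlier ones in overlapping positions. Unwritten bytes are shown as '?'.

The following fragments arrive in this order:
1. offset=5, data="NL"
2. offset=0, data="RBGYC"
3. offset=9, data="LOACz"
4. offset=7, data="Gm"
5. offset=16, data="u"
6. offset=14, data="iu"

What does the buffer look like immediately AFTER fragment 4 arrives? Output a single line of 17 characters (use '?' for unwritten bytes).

Fragment 1: offset=5 data="NL" -> buffer=?????NL??????????
Fragment 2: offset=0 data="RBGYC" -> buffer=RBGYCNL??????????
Fragment 3: offset=9 data="LOACz" -> buffer=RBGYCNL??LOACz???
Fragment 4: offset=7 data="Gm" -> buffer=RBGYCNLGmLOACz???

Answer: RBGYCNLGmLOACz???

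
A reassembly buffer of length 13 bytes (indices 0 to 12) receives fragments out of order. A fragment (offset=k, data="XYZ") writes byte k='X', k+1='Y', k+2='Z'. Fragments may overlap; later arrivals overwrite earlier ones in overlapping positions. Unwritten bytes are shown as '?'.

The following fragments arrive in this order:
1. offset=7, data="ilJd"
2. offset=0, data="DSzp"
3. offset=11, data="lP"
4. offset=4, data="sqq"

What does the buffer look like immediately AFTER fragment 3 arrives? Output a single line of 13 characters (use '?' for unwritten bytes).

Answer: DSzp???ilJdlP

Derivation:
Fragment 1: offset=7 data="ilJd" -> buffer=???????ilJd??
Fragment 2: offset=0 data="DSzp" -> buffer=DSzp???ilJd??
Fragment 3: offset=11 data="lP" -> buffer=DSzp???ilJdlP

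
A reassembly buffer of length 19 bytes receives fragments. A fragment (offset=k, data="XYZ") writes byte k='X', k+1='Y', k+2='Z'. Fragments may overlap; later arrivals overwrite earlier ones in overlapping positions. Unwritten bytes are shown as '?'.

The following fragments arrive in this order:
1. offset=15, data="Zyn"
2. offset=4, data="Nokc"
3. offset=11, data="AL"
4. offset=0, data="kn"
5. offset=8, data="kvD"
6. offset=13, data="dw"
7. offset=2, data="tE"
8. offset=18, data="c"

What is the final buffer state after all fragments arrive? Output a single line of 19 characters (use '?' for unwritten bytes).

Answer: kntENokckvDALdwZync

Derivation:
Fragment 1: offset=15 data="Zyn" -> buffer=???????????????Zyn?
Fragment 2: offset=4 data="Nokc" -> buffer=????Nokc???????Zyn?
Fragment 3: offset=11 data="AL" -> buffer=????Nokc???AL??Zyn?
Fragment 4: offset=0 data="kn" -> buffer=kn??Nokc???AL??Zyn?
Fragment 5: offset=8 data="kvD" -> buffer=kn??NokckvDAL??Zyn?
Fragment 6: offset=13 data="dw" -> buffer=kn??NokckvDALdwZyn?
Fragment 7: offset=2 data="tE" -> buffer=kntENokckvDALdwZyn?
Fragment 8: offset=18 data="c" -> buffer=kntENokckvDALdwZync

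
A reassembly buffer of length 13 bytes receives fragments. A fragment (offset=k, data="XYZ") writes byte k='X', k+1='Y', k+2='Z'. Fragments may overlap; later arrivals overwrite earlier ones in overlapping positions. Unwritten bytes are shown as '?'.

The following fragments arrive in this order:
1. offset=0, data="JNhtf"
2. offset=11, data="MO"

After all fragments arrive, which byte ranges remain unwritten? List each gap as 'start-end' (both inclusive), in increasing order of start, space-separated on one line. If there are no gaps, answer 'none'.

Answer: 5-10

Derivation:
Fragment 1: offset=0 len=5
Fragment 2: offset=11 len=2
Gaps: 5-10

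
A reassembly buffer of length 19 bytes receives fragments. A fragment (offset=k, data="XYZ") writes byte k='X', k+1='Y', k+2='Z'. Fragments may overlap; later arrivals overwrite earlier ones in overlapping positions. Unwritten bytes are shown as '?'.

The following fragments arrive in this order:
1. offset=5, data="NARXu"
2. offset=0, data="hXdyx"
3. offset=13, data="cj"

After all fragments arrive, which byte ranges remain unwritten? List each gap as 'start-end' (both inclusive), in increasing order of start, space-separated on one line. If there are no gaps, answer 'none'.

Fragment 1: offset=5 len=5
Fragment 2: offset=0 len=5
Fragment 3: offset=13 len=2
Gaps: 10-12 15-18

Answer: 10-12 15-18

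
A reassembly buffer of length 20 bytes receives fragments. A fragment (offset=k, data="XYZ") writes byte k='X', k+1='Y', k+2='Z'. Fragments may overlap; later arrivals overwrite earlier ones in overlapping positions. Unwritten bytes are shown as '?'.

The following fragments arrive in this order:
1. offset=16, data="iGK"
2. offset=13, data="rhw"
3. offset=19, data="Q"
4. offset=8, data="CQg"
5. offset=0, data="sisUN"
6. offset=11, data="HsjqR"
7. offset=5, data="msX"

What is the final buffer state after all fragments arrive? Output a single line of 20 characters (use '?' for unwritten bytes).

Fragment 1: offset=16 data="iGK" -> buffer=????????????????iGK?
Fragment 2: offset=13 data="rhw" -> buffer=?????????????rhwiGK?
Fragment 3: offset=19 data="Q" -> buffer=?????????????rhwiGKQ
Fragment 4: offset=8 data="CQg" -> buffer=????????CQg??rhwiGKQ
Fragment 5: offset=0 data="sisUN" -> buffer=sisUN???CQg??rhwiGKQ
Fragment 6: offset=11 data="HsjqR" -> buffer=sisUN???CQgHsjqRiGKQ
Fragment 7: offset=5 data="msX" -> buffer=sisUNmsXCQgHsjqRiGKQ

Answer: sisUNmsXCQgHsjqRiGKQ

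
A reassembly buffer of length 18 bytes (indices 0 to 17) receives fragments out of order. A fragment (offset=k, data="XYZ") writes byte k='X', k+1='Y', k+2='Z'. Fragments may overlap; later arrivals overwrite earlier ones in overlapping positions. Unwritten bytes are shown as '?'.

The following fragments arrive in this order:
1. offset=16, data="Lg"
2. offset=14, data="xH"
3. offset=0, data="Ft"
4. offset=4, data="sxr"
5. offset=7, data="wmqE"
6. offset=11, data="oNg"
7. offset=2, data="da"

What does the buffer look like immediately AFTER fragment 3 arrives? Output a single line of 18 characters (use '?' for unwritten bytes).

Answer: Ft????????????xHLg

Derivation:
Fragment 1: offset=16 data="Lg" -> buffer=????????????????Lg
Fragment 2: offset=14 data="xH" -> buffer=??????????????xHLg
Fragment 3: offset=0 data="Ft" -> buffer=Ft????????????xHLg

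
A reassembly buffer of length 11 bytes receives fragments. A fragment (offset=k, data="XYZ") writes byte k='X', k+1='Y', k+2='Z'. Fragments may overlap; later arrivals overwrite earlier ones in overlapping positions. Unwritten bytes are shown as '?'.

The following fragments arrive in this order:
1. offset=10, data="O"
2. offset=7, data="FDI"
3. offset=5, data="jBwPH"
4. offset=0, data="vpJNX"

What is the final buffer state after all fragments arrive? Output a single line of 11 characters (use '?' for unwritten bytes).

Answer: vpJNXjBwPHO

Derivation:
Fragment 1: offset=10 data="O" -> buffer=??????????O
Fragment 2: offset=7 data="FDI" -> buffer=???????FDIO
Fragment 3: offset=5 data="jBwPH" -> buffer=?????jBwPHO
Fragment 4: offset=0 data="vpJNX" -> buffer=vpJNXjBwPHO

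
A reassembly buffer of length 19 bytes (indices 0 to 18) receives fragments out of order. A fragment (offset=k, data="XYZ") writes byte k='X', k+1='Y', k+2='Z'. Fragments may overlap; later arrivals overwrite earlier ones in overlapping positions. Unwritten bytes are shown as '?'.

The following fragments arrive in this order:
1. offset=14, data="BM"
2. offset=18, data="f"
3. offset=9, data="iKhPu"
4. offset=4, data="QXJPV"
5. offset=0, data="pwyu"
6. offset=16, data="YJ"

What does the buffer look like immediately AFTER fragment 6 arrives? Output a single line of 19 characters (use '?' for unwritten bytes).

Answer: pwyuQXJPViKhPuBMYJf

Derivation:
Fragment 1: offset=14 data="BM" -> buffer=??????????????BM???
Fragment 2: offset=18 data="f" -> buffer=??????????????BM??f
Fragment 3: offset=9 data="iKhPu" -> buffer=?????????iKhPuBM??f
Fragment 4: offset=4 data="QXJPV" -> buffer=????QXJPViKhPuBM??f
Fragment 5: offset=0 data="pwyu" -> buffer=pwyuQXJPViKhPuBM??f
Fragment 6: offset=16 data="YJ" -> buffer=pwyuQXJPViKhPuBMYJf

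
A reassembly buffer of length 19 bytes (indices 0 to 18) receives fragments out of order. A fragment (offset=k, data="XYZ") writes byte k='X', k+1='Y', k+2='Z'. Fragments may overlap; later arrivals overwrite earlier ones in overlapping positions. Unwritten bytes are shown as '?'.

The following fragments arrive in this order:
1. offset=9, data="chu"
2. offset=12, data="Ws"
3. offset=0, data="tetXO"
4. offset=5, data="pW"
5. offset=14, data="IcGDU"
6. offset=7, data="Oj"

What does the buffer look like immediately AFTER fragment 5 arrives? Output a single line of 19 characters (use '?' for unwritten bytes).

Answer: tetXOpW??chuWsIcGDU

Derivation:
Fragment 1: offset=9 data="chu" -> buffer=?????????chu???????
Fragment 2: offset=12 data="Ws" -> buffer=?????????chuWs?????
Fragment 3: offset=0 data="tetXO" -> buffer=tetXO????chuWs?????
Fragment 4: offset=5 data="pW" -> buffer=tetXOpW??chuWs?????
Fragment 5: offset=14 data="IcGDU" -> buffer=tetXOpW??chuWsIcGDU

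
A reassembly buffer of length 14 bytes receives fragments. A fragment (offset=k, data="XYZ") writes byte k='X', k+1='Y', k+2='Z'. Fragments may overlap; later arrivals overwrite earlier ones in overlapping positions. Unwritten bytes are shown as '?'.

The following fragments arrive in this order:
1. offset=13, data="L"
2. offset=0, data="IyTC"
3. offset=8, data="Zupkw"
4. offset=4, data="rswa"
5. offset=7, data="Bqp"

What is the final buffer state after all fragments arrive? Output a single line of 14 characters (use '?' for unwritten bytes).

Fragment 1: offset=13 data="L" -> buffer=?????????????L
Fragment 2: offset=0 data="IyTC" -> buffer=IyTC?????????L
Fragment 3: offset=8 data="Zupkw" -> buffer=IyTC????ZupkwL
Fragment 4: offset=4 data="rswa" -> buffer=IyTCrswaZupkwL
Fragment 5: offset=7 data="Bqp" -> buffer=IyTCrswBqppkwL

Answer: IyTCrswBqppkwL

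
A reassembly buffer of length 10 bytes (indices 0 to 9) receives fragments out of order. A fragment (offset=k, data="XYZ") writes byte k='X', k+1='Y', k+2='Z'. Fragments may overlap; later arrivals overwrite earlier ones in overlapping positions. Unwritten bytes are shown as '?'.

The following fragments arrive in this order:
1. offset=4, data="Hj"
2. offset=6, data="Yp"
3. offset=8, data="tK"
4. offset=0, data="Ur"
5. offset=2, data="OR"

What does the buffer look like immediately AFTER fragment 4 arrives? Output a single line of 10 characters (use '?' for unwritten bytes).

Fragment 1: offset=4 data="Hj" -> buffer=????Hj????
Fragment 2: offset=6 data="Yp" -> buffer=????HjYp??
Fragment 3: offset=8 data="tK" -> buffer=????HjYptK
Fragment 4: offset=0 data="Ur" -> buffer=Ur??HjYptK

Answer: Ur??HjYptK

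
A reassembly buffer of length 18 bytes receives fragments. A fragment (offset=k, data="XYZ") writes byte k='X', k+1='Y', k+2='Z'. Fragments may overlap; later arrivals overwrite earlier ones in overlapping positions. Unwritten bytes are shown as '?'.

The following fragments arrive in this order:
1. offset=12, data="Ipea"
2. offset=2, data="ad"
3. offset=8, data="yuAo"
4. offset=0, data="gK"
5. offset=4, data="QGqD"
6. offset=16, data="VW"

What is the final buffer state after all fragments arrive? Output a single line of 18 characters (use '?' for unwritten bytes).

Answer: gKadQGqDyuAoIpeaVW

Derivation:
Fragment 1: offset=12 data="Ipea" -> buffer=????????????Ipea??
Fragment 2: offset=2 data="ad" -> buffer=??ad????????Ipea??
Fragment 3: offset=8 data="yuAo" -> buffer=??ad????yuAoIpea??
Fragment 4: offset=0 data="gK" -> buffer=gKad????yuAoIpea??
Fragment 5: offset=4 data="QGqD" -> buffer=gKadQGqDyuAoIpea??
Fragment 6: offset=16 data="VW" -> buffer=gKadQGqDyuAoIpeaVW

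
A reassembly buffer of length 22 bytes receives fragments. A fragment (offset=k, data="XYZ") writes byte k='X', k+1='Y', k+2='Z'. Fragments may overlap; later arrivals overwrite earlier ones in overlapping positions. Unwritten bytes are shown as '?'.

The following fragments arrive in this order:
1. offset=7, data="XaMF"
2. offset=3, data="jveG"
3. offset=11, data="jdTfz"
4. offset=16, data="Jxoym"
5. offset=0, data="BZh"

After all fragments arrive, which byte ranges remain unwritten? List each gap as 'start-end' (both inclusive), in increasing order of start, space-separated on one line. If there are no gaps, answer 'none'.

Fragment 1: offset=7 len=4
Fragment 2: offset=3 len=4
Fragment 3: offset=11 len=5
Fragment 4: offset=16 len=5
Fragment 5: offset=0 len=3
Gaps: 21-21

Answer: 21-21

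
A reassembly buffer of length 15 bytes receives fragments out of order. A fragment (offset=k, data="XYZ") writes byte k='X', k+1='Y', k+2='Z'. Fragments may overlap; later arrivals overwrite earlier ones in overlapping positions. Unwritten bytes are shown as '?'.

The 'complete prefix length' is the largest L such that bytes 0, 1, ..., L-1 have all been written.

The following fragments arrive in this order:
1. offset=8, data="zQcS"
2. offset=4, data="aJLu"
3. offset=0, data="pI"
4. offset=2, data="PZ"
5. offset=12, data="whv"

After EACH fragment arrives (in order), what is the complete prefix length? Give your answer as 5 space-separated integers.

Fragment 1: offset=8 data="zQcS" -> buffer=????????zQcS??? -> prefix_len=0
Fragment 2: offset=4 data="aJLu" -> buffer=????aJLuzQcS??? -> prefix_len=0
Fragment 3: offset=0 data="pI" -> buffer=pI??aJLuzQcS??? -> prefix_len=2
Fragment 4: offset=2 data="PZ" -> buffer=pIPZaJLuzQcS??? -> prefix_len=12
Fragment 5: offset=12 data="whv" -> buffer=pIPZaJLuzQcSwhv -> prefix_len=15

Answer: 0 0 2 12 15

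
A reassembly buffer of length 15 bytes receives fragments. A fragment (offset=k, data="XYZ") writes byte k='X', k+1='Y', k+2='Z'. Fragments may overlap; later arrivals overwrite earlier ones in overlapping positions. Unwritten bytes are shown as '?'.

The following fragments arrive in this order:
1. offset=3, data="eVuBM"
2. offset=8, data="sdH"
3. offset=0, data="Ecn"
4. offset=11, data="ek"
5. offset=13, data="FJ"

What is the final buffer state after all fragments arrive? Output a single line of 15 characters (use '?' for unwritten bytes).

Answer: EcneVuBMsdHekFJ

Derivation:
Fragment 1: offset=3 data="eVuBM" -> buffer=???eVuBM???????
Fragment 2: offset=8 data="sdH" -> buffer=???eVuBMsdH????
Fragment 3: offset=0 data="Ecn" -> buffer=EcneVuBMsdH????
Fragment 4: offset=11 data="ek" -> buffer=EcneVuBMsdHek??
Fragment 5: offset=13 data="FJ" -> buffer=EcneVuBMsdHekFJ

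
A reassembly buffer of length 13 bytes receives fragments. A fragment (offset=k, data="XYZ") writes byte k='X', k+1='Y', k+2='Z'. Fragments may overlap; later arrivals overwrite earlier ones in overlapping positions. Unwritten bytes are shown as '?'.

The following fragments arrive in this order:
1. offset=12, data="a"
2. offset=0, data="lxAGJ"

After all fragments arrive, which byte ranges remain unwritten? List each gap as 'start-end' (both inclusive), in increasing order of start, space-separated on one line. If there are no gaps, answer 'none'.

Answer: 5-11

Derivation:
Fragment 1: offset=12 len=1
Fragment 2: offset=0 len=5
Gaps: 5-11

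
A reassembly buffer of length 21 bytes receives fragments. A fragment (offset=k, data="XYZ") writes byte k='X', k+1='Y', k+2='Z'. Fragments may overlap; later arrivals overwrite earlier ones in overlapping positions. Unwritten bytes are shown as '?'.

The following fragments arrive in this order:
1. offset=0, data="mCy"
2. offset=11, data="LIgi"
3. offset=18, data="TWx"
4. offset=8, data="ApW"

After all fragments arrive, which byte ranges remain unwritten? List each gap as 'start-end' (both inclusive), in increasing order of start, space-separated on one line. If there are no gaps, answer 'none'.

Answer: 3-7 15-17

Derivation:
Fragment 1: offset=0 len=3
Fragment 2: offset=11 len=4
Fragment 3: offset=18 len=3
Fragment 4: offset=8 len=3
Gaps: 3-7 15-17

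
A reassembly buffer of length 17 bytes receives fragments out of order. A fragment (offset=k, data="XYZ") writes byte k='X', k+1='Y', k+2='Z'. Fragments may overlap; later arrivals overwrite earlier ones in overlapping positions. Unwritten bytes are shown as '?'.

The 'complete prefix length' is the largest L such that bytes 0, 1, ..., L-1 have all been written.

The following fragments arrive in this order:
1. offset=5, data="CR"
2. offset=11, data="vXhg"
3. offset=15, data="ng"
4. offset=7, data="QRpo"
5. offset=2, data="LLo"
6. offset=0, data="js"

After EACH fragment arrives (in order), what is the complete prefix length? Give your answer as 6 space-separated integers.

Fragment 1: offset=5 data="CR" -> buffer=?????CR?????????? -> prefix_len=0
Fragment 2: offset=11 data="vXhg" -> buffer=?????CR????vXhg?? -> prefix_len=0
Fragment 3: offset=15 data="ng" -> buffer=?????CR????vXhgng -> prefix_len=0
Fragment 4: offset=7 data="QRpo" -> buffer=?????CRQRpovXhgng -> prefix_len=0
Fragment 5: offset=2 data="LLo" -> buffer=??LLoCRQRpovXhgng -> prefix_len=0
Fragment 6: offset=0 data="js" -> buffer=jsLLoCRQRpovXhgng -> prefix_len=17

Answer: 0 0 0 0 0 17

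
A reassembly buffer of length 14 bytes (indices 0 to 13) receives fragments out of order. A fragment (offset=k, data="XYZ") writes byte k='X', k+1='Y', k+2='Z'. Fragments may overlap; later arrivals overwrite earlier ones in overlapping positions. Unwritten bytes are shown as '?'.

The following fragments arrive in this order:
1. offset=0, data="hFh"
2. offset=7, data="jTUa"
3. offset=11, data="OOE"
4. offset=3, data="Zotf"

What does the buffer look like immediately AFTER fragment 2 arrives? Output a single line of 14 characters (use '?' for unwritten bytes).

Fragment 1: offset=0 data="hFh" -> buffer=hFh???????????
Fragment 2: offset=7 data="jTUa" -> buffer=hFh????jTUa???

Answer: hFh????jTUa???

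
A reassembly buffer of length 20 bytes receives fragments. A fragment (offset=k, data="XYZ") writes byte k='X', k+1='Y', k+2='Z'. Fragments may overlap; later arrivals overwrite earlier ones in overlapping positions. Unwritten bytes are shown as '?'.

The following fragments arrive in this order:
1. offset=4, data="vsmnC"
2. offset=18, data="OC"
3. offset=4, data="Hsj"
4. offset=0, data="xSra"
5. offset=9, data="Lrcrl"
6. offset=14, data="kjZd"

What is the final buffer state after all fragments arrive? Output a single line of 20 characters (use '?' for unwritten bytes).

Fragment 1: offset=4 data="vsmnC" -> buffer=????vsmnC???????????
Fragment 2: offset=18 data="OC" -> buffer=????vsmnC?????????OC
Fragment 3: offset=4 data="Hsj" -> buffer=????HsjnC?????????OC
Fragment 4: offset=0 data="xSra" -> buffer=xSraHsjnC?????????OC
Fragment 5: offset=9 data="Lrcrl" -> buffer=xSraHsjnCLrcrl????OC
Fragment 6: offset=14 data="kjZd" -> buffer=xSraHsjnCLrcrlkjZdOC

Answer: xSraHsjnCLrcrlkjZdOC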